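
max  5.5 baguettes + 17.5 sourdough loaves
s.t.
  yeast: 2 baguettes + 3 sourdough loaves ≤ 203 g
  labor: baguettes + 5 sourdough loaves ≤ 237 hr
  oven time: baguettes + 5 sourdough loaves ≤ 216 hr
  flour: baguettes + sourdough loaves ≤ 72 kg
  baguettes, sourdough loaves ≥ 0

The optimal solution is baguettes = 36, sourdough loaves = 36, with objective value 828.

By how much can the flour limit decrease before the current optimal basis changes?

28.8

Binding constraints: oven time, flour. The basis is B = [[1,5],[1,1]] with det -4.
Per unit decrease in flour, x* moves by d = (-1.25, 0.25).
The basis stays optimal until baguettes reaches 0; allowable decrease = 28.8 kg.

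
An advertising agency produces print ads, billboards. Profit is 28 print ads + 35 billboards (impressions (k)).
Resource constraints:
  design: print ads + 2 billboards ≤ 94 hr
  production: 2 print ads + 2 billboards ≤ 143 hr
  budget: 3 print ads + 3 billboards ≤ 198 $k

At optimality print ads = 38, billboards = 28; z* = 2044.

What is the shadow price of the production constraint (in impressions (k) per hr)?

0

Check each constraint at x*: design 94/94 (tight); production 132/143 (slack 11); budget 198/198 (tight).
Since production is not tight, its dual is 0.
Dual feasibility on the basic columns requires 1·y_design + 3·y_budget = 28, 2·y_design + 3·y_budget = 35.
Solving: y_design = 7, y_budget = 7.
Shadow price of production = 0.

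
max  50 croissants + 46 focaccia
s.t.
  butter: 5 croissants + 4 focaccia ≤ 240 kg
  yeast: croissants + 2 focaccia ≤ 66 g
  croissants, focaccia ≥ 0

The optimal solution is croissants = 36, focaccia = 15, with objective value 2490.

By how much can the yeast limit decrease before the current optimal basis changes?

18

Binding constraints: butter, yeast. The basis is B = [[5,4],[1,2]] with det 6.
Per unit decrease in yeast, x* moves by d = (0.6667, -0.8333).
The basis stays optimal until focaccia reaches 0; allowable decrease = 18 g.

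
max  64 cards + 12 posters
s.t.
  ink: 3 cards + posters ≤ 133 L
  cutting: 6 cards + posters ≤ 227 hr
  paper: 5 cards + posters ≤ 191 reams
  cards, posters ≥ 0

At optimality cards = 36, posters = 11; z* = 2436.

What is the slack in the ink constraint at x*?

14

ink used = 3·36 + 1·11 = 119; slack = 133 − 119 = 14.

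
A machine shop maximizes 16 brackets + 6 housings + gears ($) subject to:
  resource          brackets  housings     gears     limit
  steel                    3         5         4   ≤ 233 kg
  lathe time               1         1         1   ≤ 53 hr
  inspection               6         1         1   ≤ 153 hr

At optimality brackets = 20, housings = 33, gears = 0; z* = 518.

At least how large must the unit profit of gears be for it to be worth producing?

At the optimum: steel uses 225 of 233 (slack = 8); lathe time uses 53 of 53 (binding); inspection uses 153 of 153 (binding).
Slack constraints have shadow price 0 (complementary slackness).
The binding rows give the dual system: 1·y_lathe time + 6·y_inspection = 16 and 1·y_lathe time + 1·y_inspection = 6.
→ y_lathe time = 4 and y_inspection = 2.
gears enters the basis when its profit ≥ yᵀa₃ = 4·1 + 2·1 = 6.

6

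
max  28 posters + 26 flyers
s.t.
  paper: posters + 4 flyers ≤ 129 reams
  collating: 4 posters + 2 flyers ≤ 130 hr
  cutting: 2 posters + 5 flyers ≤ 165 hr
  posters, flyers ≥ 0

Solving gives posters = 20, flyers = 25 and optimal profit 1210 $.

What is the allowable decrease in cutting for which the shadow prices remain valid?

100

Binding constraints: collating, cutting. The basis is B = [[4,2],[2,5]] with det 16.
Per unit decrease in cutting, x* moves by d = (0.125, -0.25).
The basis stays optimal until flyers reaches 0; allowable decrease = 100 hr.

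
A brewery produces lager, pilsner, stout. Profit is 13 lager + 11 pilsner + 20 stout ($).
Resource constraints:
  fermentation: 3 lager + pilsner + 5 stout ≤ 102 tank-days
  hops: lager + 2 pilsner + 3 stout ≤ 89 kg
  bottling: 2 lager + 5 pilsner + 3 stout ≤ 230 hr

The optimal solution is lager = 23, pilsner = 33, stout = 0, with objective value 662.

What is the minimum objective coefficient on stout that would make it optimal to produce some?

At the optimum: fermentation uses 102 of 102 (binding); hops uses 89 of 89 (binding); bottling uses 211 of 230 (slack = 19).
By complementary slackness, y = 0 for the non-binding constraint.
The binding rows give the dual system: 3·y_fermentation + 1·y_hops = 13 and 1·y_fermentation + 2·y_hops = 11.
This yields shadow prices y_fermentation = 3, y_hops = 4.
stout enters the basis when its profit ≥ yᵀa₃ = 3·5 + 4·3 = 27.

27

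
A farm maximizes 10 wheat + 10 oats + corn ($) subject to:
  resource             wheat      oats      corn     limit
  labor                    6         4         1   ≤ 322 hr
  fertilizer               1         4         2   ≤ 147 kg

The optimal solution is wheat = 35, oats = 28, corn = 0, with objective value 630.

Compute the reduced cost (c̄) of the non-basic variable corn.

-2.5

Check each constraint at x*: labor 322/322 (tight); fertilizer 147/147 (tight).
The binding rows give the dual system: 6·y_labor + 1·y_fertilizer = 10 and 4·y_labor + 4·y_fertilizer = 10.
This yields shadow prices y_labor = 1.5, y_fertilizer = 1.
Reduced cost of corn: c₃ − yᵀa₃ = 1 − (1.5·1 + 1·2) = 1 − 3.5 = -2.5.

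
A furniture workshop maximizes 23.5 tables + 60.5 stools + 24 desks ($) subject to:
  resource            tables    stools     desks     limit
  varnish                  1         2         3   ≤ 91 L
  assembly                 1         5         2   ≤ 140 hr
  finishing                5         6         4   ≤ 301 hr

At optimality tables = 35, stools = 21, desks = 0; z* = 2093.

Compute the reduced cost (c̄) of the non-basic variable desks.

Check each constraint at x*: varnish 77/91 (slack 14); assembly 140/140 (tight); finishing 301/301 (tight).
Since varnish is not tight, its dual is 0.
The binding rows give the dual system: 1·y_assembly + 5·y_finishing = 23.5 and 5·y_assembly + 6·y_finishing = 60.5.
This yields shadow prices y_assembly = 8.5, y_finishing = 3.
Reduced cost of desks: c₃ − yᵀa₃ = 24 − (8.5·2 + 3·4) = 24 − 29 = -5.

-5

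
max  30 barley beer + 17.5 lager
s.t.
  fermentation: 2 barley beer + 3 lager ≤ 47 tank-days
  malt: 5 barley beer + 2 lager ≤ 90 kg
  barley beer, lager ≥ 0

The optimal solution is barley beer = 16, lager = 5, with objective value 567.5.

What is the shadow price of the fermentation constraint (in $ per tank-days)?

Both fermentation and malt are binding at x*.
The binding rows give the dual system: 2·y_fermentation + 5·y_malt = 30 and 3·y_fermentation + 2·y_malt = 17.5.
→ y_fermentation = 2.5 and y_malt = 5.
Shadow price of fermentation = 2.5.

2.5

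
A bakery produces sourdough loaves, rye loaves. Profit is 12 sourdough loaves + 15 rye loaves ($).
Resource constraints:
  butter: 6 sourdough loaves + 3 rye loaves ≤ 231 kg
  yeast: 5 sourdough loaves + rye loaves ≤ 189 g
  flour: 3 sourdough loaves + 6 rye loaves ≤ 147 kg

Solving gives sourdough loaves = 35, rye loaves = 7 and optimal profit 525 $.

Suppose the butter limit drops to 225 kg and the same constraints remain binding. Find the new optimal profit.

Binding: butter and flour. Non-binding: yeast (7 unused).
Slack constraints have shadow price 0 (complementary slackness).
From A_Bᵀ y = c: 6·y_butter + 3·y_flour = 12; 3·y_butter + 6·y_flour = 15.
Solving: y_butter = 1, y_flour = 2.
Δz = y_butter·Δb = 1 × (-6) = -6, so new z* = 525 − 6 = 519.

519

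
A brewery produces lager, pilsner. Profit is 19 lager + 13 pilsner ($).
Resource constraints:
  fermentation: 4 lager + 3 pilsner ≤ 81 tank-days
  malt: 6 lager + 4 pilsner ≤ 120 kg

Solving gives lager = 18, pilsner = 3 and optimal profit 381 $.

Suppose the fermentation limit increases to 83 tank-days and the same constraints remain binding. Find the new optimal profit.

Check each constraint at x*: fermentation 81/81 (tight); malt 120/120 (tight).
The binding rows give the dual system: 4·y_fermentation + 6·y_malt = 19 and 3·y_fermentation + 4·y_malt = 13.
→ y_fermentation = 1 and y_malt = 2.5.
Δz = y_fermentation·Δb = 1 × (2) = 2, so new z* = 381 + 2 = 383.

383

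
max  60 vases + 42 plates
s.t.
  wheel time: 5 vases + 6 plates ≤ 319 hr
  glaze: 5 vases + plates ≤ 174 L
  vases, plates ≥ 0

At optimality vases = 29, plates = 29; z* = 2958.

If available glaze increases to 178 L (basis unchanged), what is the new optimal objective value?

2982

Check each constraint at x*: wheel time 319/319 (tight); glaze 174/174 (tight).
Dual feasibility on the basic columns requires 5·y_wheel time + 5·y_glaze = 60, 6·y_wheel time + 1·y_glaze = 42.
→ y_wheel time = 6 and y_glaze = 6.
Δz = y_glaze·Δb = 6 × (4) = 24, so new z* = 2958 + 24 = 2982.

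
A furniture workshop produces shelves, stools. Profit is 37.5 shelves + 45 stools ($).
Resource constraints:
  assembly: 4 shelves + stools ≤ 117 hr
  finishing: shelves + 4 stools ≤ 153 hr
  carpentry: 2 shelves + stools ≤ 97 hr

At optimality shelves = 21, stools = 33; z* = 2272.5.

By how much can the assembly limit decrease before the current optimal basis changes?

78.75

Binding constraints: assembly, finishing. The basis is B = [[4,1],[1,4]] with det 15.
Per unit decrease in assembly, x* moves by d = (-0.2667, 0.0667).
The basis stays optimal until shelves reaches 0; allowable decrease = 78.75 hr.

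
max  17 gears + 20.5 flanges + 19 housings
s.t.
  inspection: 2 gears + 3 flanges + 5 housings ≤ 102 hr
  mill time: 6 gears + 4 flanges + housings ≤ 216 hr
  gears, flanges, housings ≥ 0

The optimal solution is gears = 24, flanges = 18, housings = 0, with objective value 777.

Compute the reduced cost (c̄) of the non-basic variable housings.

-9.5

At the optimum: inspection uses 102 of 102 (binding); mill time uses 216 of 216 (binding).
Dual feasibility on the basic columns requires 2·y_inspection + 6·y_mill time = 17, 3·y_inspection + 4·y_mill time = 20.5.
Solving: y_inspection = 5.5, y_mill time = 1.
Reduced cost of housings: c₃ − yᵀa₃ = 19 − (5.5·5 + 1·1) = 19 − 28.5 = -9.5.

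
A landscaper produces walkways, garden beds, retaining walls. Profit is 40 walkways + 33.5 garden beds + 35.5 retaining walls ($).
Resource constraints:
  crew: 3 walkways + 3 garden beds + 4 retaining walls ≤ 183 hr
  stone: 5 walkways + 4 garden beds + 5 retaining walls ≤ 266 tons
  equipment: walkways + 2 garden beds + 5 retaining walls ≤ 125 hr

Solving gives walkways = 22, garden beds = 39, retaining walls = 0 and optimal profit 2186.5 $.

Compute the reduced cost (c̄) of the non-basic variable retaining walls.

Binding: crew and stone. Non-binding: equipment (25 unused).
By complementary slackness, y = 0 for the non-binding constraint.
Dual feasibility on the basic columns requires 3·y_crew + 5·y_stone = 40, 3·y_crew + 4·y_stone = 33.5.
Solving: y_crew = 2.5, y_stone = 6.5.
Reduced cost of retaining walls: c₃ − yᵀa₃ = 35.5 − (2.5·4 + 6.5·5) = 35.5 − 42.5 = -7.

-7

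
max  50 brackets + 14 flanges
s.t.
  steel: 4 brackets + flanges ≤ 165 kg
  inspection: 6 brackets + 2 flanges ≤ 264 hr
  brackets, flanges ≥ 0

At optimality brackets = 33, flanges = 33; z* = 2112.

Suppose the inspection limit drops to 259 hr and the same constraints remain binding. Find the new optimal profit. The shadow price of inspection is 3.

Δb = -5, so new z* = 2112 + (3)·(-5) = 2112 − 15 = 2097.

2097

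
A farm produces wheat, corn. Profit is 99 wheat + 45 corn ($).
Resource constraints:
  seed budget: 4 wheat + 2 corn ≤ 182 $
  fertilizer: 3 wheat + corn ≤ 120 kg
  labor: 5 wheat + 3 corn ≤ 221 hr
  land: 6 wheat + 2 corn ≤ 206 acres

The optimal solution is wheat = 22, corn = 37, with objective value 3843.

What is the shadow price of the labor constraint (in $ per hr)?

9

Check each constraint at x*: seed budget 162/182 (slack 20); fertilizer 103/120 (slack 17); labor 221/221 (tight); land 206/206 (tight).
By complementary slackness, y = 0 for the non-binding constraints.
From A_Bᵀ y = c: 5·y_labor + 6·y_land = 99; 3·y_labor + 2·y_land = 45.
This yields shadow prices y_labor = 9, y_land = 9.
Shadow price of labor = 9.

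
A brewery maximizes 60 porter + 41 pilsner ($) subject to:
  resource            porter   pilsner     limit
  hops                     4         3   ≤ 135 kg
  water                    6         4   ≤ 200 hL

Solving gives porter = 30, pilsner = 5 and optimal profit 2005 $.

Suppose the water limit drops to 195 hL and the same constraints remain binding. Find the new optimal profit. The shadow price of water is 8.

Δb = -5, so new z* = 2005 + (8)·(-5) = 2005 − 40 = 1965.

1965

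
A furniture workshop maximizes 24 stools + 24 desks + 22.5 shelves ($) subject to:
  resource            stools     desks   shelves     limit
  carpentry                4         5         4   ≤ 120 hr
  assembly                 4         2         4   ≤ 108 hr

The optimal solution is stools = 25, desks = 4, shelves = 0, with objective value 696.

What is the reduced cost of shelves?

-1.5

At the optimum: carpentry uses 120 of 120 (binding); assembly uses 108 of 108 (binding).
From A_Bᵀ y = c: 4·y_carpentry + 4·y_assembly = 24; 5·y_carpentry + 2·y_assembly = 24.
→ y_carpentry = 4 and y_assembly = 2.
Reduced cost of shelves: c₃ − yᵀa₃ = 22.5 − (4·4 + 2·4) = 22.5 − 24 = -1.5.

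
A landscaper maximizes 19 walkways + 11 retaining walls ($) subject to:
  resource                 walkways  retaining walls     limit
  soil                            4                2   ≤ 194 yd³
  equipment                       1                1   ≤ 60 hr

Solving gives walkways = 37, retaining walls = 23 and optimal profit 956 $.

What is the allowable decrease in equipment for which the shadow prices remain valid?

11.5

Binding constraints: soil, equipment. The basis is B = [[4,2],[1,1]] with det 2.
Per unit decrease in equipment, x* moves by d = (1, -2).
The basis stays optimal until retaining walls reaches 0; allowable decrease = 11.5 hr.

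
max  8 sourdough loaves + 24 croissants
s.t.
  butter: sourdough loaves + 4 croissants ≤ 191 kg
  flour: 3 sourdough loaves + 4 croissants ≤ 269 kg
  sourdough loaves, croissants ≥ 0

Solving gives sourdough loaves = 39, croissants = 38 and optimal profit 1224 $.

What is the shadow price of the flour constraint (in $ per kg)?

Check each constraint at x*: butter 191/191 (tight); flour 269/269 (tight).
From A_Bᵀ y = c: 1·y_butter + 3·y_flour = 8; 4·y_butter + 4·y_flour = 24.
This yields shadow prices y_butter = 5, y_flour = 1.
Shadow price of flour = 1.

1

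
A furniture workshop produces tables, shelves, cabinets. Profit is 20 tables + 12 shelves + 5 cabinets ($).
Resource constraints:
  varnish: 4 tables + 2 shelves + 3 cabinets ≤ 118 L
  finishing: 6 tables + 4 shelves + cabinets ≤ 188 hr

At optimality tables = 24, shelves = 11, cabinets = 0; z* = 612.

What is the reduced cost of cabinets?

At the optimum: varnish uses 118 of 118 (binding); finishing uses 188 of 188 (binding).
Dual feasibility on the basic columns requires 4·y_varnish + 6·y_finishing = 20, 2·y_varnish + 4·y_finishing = 12.
This yields shadow prices y_varnish = 2, y_finishing = 2.
Reduced cost of cabinets: c₃ − yᵀa₃ = 5 − (2·3 + 2·1) = 5 − 8 = -3.

-3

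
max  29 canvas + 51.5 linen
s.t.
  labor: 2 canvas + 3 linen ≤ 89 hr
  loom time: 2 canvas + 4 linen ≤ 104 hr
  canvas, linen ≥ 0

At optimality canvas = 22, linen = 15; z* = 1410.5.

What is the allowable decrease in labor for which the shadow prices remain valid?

11

Binding constraints: labor, loom time. The basis is B = [[2,3],[2,4]] with det 2.
Per unit decrease in labor, x* moves by d = (-2, 1).
The basis stays optimal until canvas reaches 0; allowable decrease = 11 hr.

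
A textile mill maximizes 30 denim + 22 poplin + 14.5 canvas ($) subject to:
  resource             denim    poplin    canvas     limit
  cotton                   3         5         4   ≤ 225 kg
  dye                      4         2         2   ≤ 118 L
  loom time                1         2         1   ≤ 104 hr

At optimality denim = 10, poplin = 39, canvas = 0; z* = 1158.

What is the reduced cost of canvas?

Binding: cotton and dye. Non-binding: loom time (16 unused).
Since loom time is not tight, its dual is 0.
Dual feasibility on the basic columns requires 3·y_cotton + 4·y_dye = 30, 5·y_cotton + 2·y_dye = 22.
This yields shadow prices y_cotton = 2, y_dye = 6.
Reduced cost of canvas: c₃ − yᵀa₃ = 14.5 − (2·4 + 6·2) = 14.5 − 20 = -5.5.

-5.5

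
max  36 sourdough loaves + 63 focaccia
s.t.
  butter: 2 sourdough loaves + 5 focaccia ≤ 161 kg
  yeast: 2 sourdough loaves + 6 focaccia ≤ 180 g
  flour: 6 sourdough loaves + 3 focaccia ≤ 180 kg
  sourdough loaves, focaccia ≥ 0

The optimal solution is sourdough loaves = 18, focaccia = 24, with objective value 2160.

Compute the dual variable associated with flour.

At the optimum: butter uses 156 of 161 (slack = 5); yeast uses 180 of 180 (binding); flour uses 180 of 180 (binding).
Slack constraints have shadow price 0 (complementary slackness).
The binding rows give the dual system: 2·y_yeast + 6·y_flour = 36 and 6·y_yeast + 3·y_flour = 63.
Solving: y_yeast = 9, y_flour = 3.
Shadow price of flour = 3.

3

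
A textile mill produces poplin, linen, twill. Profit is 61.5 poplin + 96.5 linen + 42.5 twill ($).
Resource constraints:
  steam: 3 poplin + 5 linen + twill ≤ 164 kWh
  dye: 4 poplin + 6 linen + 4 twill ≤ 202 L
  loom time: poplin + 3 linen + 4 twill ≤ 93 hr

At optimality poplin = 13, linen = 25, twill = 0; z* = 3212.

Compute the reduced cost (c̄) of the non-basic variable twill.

Binding: steam and dye. Non-binding: loom time (5 unused).
Slack constraints have shadow price 0 (complementary slackness).
Dual feasibility on the basic columns requires 3·y_steam + 4·y_dye = 61.5, 5·y_steam + 6·y_dye = 96.5.
→ y_steam = 8.5 and y_dye = 9.
Reduced cost of twill: c₃ − yᵀa₃ = 42.5 − (8.5·1 + 9·4) = 42.5 − 44.5 = -2.

-2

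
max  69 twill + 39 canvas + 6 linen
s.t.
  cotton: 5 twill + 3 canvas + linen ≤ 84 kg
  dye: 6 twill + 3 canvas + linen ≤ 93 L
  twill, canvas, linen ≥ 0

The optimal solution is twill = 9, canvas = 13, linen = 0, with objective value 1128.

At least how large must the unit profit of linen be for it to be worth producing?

Both cotton and dye are binding at x*.
From A_Bᵀ y = c: 5·y_cotton + 6·y_dye = 69; 3·y_cotton + 3·y_dye = 39.
This yields shadow prices y_cotton = 9, y_dye = 4.
linen enters the basis when its profit ≥ yᵀa₃ = 9·1 + 4·1 = 13.

13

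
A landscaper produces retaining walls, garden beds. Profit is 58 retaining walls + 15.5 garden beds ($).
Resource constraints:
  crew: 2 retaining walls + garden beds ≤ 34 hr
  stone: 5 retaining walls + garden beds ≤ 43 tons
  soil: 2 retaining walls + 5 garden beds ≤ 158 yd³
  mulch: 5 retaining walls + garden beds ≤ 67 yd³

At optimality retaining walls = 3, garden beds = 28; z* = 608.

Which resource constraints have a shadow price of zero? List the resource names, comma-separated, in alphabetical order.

mulch, soil

crew: 34/34 (binding)
stone: 43/43 (binding)
soil: 146/158 (slack 12)
mulch: 43/67 (slack 24)
By complementary slackness, a constraint with positive slack has shadow price 0 → mulch, soil.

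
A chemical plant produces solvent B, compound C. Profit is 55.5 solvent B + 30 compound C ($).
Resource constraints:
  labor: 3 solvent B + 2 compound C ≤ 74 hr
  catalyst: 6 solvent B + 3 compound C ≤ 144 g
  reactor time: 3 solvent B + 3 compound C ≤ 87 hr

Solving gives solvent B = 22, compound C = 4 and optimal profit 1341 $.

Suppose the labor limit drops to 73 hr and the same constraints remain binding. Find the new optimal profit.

1336.5

At the optimum: labor uses 74 of 74 (binding); catalyst uses 144 of 144 (binding); reactor time uses 78 of 87 (slack = 9).
Slack constraints have shadow price 0 (complementary slackness).
The binding rows give the dual system: 3·y_labor + 6·y_catalyst = 55.5 and 2·y_labor + 3·y_catalyst = 30.
→ y_labor = 4.5 and y_catalyst = 7.
Δz = y_labor·Δb = 4.5 × (-1) = -4.5, so new z* = 1341 − 4.5 = 1336.5.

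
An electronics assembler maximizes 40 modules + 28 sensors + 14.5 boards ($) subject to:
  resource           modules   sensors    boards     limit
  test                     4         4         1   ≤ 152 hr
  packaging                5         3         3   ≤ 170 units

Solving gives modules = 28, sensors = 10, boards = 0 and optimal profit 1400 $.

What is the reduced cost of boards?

Check each constraint at x*: test 152/152 (tight); packaging 170/170 (tight).
The binding rows give the dual system: 4·y_test + 5·y_packaging = 40 and 4·y_test + 3·y_packaging = 28.
→ y_test = 2.5 and y_packaging = 6.
Reduced cost of boards: c₃ − yᵀa₃ = 14.5 − (2.5·1 + 6·3) = 14.5 − 20.5 = -6.

-6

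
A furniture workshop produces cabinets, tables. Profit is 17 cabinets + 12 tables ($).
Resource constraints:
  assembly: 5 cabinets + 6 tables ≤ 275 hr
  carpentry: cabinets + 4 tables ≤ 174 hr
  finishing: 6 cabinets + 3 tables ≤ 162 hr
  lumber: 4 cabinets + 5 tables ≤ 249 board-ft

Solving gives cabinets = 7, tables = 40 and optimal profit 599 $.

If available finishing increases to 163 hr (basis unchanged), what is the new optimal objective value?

At the optimum: assembly uses 275 of 275 (binding); carpentry uses 167 of 174 (slack = 7); finishing uses 162 of 162 (binding); lumber uses 228 of 249 (slack = 21).
Since carpentry, lumber are not tight, their duals are 0.
The binding rows give the dual system: 5·y_assembly + 6·y_finishing = 17 and 6·y_assembly + 3·y_finishing = 12.
Solving: y_assembly = 1, y_finishing = 2.
Δz = y_finishing·Δb = 2 × (1) = 2, so new z* = 599 + 2 = 601.

601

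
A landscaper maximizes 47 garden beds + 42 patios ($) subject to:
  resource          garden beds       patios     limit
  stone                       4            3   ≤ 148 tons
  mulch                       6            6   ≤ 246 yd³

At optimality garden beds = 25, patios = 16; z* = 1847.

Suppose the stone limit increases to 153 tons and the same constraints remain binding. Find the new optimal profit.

Check each constraint at x*: stone 148/148 (tight); mulch 246/246 (tight).
Dual feasibility on the basic columns requires 4·y_stone + 6·y_mulch = 47, 3·y_stone + 6·y_mulch = 42.
Solving: y_stone = 5, y_mulch = 4.5.
Δz = y_stone·Δb = 5 × (5) = 25, so new z* = 1847 + 25 = 1872.

1872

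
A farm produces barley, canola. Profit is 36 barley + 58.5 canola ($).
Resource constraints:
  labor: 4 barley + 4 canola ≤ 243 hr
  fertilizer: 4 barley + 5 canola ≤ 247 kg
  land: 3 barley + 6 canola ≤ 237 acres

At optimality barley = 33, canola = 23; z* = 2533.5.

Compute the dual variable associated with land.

Check each constraint at x*: labor 224/243 (slack 19); fertilizer 247/247 (tight); land 237/237 (tight).
Slack constraints have shadow price 0 (complementary slackness).
From A_Bᵀ y = c: 4·y_fertilizer + 3·y_land = 36; 5·y_fertilizer + 6·y_land = 58.5.
This yields shadow prices y_fertilizer = 4.5, y_land = 6.
Shadow price of land = 6.

6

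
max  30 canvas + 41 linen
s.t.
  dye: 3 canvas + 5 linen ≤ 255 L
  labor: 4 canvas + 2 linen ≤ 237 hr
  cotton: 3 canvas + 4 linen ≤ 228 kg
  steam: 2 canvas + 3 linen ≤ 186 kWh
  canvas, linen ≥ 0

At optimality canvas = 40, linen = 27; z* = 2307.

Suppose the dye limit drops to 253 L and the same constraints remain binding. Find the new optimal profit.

2305

At the optimum: dye uses 255 of 255 (binding); labor uses 214 of 237 (slack = 23); cotton uses 228 of 228 (binding); steam uses 161 of 186 (slack = 25).
By complementary slackness, y = 0 for the non-binding constraints.
The binding rows give the dual system: 3·y_dye + 3·y_cotton = 30 and 5·y_dye + 4·y_cotton = 41.
→ y_dye = 1 and y_cotton = 9.
Δz = y_dye·Δb = 1 × (-2) = -2, so new z* = 2307 − 2 = 2305.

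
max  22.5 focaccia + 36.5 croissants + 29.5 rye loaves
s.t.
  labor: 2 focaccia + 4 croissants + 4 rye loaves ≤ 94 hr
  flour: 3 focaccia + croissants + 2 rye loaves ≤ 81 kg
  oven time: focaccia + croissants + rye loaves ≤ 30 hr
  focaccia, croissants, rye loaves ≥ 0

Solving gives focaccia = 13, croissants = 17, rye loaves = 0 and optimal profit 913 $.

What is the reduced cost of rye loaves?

-7

At the optimum: labor uses 94 of 94 (binding); flour uses 56 of 81 (slack = 25); oven time uses 30 of 30 (binding).
Since flour is not tight, its dual is 0.
Dual feasibility on the basic columns requires 2·y_labor + 1·y_oven time = 22.5, 4·y_labor + 1·y_oven time = 36.5.
→ y_labor = 7 and y_oven time = 8.5.
Reduced cost of rye loaves: c₃ − yᵀa₃ = 29.5 − (7·4 + 8.5·1) = 29.5 − 36.5 = -7.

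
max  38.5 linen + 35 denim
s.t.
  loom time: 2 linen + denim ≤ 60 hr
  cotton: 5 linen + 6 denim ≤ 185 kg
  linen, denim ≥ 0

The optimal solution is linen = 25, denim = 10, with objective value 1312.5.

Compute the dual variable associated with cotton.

At the optimum: loom time uses 60 of 60 (binding); cotton uses 185 of 185 (binding).
From A_Bᵀ y = c: 2·y_loom time + 5·y_cotton = 38.5; 1·y_loom time + 6·y_cotton = 35.
This yields shadow prices y_loom time = 8, y_cotton = 4.5.
Shadow price of cotton = 4.5.

4.5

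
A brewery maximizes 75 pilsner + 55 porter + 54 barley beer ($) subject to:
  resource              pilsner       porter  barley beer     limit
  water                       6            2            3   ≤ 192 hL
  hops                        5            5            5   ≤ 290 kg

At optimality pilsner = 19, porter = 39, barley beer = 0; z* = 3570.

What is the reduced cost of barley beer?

At the optimum: water uses 192 of 192 (binding); hops uses 290 of 290 (binding).
From A_Bᵀ y = c: 6·y_water + 5·y_hops = 75; 2·y_water + 5·y_hops = 55.
Solving: y_water = 5, y_hops = 9.
Reduced cost of barley beer: c₃ − yᵀa₃ = 54 − (5·3 + 9·5) = 54 − 60 = -6.

-6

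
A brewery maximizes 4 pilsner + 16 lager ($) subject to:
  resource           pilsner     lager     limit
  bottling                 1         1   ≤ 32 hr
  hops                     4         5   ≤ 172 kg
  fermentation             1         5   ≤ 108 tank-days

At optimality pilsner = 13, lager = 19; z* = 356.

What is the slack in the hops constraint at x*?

25

hops used = 4·13 + 5·19 = 147; slack = 172 − 147 = 25.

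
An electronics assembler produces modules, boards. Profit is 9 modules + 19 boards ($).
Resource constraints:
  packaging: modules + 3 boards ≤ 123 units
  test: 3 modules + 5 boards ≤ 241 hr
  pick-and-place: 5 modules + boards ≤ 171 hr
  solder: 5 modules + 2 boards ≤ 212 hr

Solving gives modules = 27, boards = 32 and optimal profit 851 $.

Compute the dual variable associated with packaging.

At the optimum: packaging uses 123 of 123 (binding); test uses 241 of 241 (binding); pick-and-place uses 167 of 171 (slack = 4); solder uses 199 of 212 (slack = 13).
Since pick-and-place, solder are not tight, their duals are 0.
The binding rows give the dual system: 1·y_packaging + 3·y_test = 9 and 3·y_packaging + 5·y_test = 19.
Solving: y_packaging = 3, y_test = 2.
Shadow price of packaging = 3.

3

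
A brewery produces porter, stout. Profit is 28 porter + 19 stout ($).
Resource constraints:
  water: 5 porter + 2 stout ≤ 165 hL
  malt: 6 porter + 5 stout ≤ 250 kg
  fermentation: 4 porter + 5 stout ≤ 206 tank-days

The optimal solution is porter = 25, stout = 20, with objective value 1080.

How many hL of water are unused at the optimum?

water used = 5·25 + 2·20 = 165; slack = 165 − 165 = 0.

0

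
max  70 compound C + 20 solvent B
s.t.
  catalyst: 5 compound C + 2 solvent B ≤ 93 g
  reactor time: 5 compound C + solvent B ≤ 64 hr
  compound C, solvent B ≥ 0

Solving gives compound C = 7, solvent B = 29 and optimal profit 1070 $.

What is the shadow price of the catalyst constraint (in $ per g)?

6

Both catalyst and reactor time are binding at x*.
From A_Bᵀ y = c: 5·y_catalyst + 5·y_reactor time = 70; 2·y_catalyst + 1·y_reactor time = 20.
This yields shadow prices y_catalyst = 6, y_reactor time = 8.
Shadow price of catalyst = 6.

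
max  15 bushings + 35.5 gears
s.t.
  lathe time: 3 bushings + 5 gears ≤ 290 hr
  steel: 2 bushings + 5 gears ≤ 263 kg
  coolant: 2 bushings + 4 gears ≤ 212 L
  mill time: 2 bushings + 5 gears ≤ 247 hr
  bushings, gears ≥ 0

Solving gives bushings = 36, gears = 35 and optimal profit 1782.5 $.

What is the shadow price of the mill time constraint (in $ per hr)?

5.5

Check each constraint at x*: lathe time 283/290 (slack 7); steel 247/263 (slack 16); coolant 212/212 (tight); mill time 247/247 (tight).
Slack constraints have shadow price 0 (complementary slackness).
From A_Bᵀ y = c: 2·y_coolant + 2·y_mill time = 15; 4·y_coolant + 5·y_mill time = 35.5.
→ y_coolant = 2 and y_mill time = 5.5.
Shadow price of mill time = 5.5.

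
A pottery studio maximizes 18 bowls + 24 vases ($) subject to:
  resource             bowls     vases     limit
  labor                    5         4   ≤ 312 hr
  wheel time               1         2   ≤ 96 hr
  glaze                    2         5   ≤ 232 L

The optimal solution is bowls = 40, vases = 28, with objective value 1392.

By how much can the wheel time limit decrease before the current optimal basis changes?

Binding constraints: labor, wheel time. The basis is B = [[5,4],[1,2]] with det 6.
Per unit decrease in wheel time, x* moves by d = (0.6667, -0.8333).
The basis stays optimal until vases reaches 0; allowable decrease = 33.6 hr.

33.6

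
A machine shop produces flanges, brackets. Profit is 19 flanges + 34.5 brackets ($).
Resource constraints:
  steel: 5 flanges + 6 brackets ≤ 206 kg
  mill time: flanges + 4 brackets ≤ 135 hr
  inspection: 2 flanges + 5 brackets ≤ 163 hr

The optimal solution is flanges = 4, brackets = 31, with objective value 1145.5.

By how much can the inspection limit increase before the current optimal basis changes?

6.5

Binding constraints: steel, inspection. The basis is B = [[5,6],[2,5]] with det 13.
Per unit increase in inspection, x* moves by d = (-0.4615, 0.3846).
The basis stays optimal until mill time becomes binding; allowable increase = 6.5 hr.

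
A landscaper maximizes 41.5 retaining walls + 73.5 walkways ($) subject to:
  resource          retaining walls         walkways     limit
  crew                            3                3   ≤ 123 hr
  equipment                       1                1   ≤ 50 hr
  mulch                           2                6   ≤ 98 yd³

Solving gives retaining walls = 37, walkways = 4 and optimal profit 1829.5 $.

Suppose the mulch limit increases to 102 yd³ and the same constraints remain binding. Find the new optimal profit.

1861.5

Binding: crew and mulch. Non-binding: equipment (9 unused).
Slack constraints have shadow price 0 (complementary slackness).
The binding rows give the dual system: 3·y_crew + 2·y_mulch = 41.5 and 3·y_crew + 6·y_mulch = 73.5.
This yields shadow prices y_crew = 8.5, y_mulch = 8.
Δz = y_mulch·Δb = 8 × (4) = 32, so new z* = 1829.5 + 32 = 1861.5.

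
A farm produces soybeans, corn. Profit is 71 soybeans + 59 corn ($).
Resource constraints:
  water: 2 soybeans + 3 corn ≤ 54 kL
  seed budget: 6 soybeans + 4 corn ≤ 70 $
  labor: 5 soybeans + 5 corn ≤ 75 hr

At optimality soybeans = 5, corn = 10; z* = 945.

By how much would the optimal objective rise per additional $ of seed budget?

6

Binding: seed budget and labor. Non-binding: water (14 unused).
Since water is not tight, its dual is 0.
From A_Bᵀ y = c: 6·y_seed budget + 5·y_labor = 71; 4·y_seed budget + 5·y_labor = 59.
This yields shadow prices y_seed budget = 6, y_labor = 7.
Shadow price of seed budget = 6.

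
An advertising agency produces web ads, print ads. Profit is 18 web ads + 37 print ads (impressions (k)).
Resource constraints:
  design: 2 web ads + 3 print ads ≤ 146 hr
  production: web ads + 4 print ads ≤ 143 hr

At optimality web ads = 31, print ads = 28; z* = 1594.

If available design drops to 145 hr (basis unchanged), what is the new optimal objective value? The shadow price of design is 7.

Δb = -1, so new z* = 1594 + (7)·(-1) = 1594 − 7 = 1587.

1587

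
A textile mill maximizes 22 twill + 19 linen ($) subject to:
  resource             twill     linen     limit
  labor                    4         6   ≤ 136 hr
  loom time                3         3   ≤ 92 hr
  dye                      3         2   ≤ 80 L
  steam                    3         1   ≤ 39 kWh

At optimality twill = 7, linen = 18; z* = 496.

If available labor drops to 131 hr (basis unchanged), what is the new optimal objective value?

Binding: labor and steam. Non-binding: loom time (17 unused), dye (23 unused).
Since loom time, dye are not tight, their duals are 0.
The binding rows give the dual system: 4·y_labor + 3·y_steam = 22 and 6·y_labor + 1·y_steam = 19.
→ y_labor = 2.5 and y_steam = 4.
Δz = y_labor·Δb = 2.5 × (-5) = -12.5, so new z* = 496 − 12.5 = 483.5.

483.5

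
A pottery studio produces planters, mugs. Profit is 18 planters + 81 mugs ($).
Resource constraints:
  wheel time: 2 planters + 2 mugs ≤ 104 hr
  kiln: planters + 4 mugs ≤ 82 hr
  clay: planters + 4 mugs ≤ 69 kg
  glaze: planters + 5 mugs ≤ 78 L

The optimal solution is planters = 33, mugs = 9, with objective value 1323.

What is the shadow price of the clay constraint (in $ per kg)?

Check each constraint at x*: wheel time 84/104 (slack 20); kiln 69/82 (slack 13); clay 69/69 (tight); glaze 78/78 (tight).
Since wheel time, kiln are not tight, their duals are 0.
Dual feasibility on the basic columns requires 1·y_clay + 1·y_glaze = 18, 4·y_clay + 5·y_glaze = 81.
Solving: y_clay = 9, y_glaze = 9.
Shadow price of clay = 9.

9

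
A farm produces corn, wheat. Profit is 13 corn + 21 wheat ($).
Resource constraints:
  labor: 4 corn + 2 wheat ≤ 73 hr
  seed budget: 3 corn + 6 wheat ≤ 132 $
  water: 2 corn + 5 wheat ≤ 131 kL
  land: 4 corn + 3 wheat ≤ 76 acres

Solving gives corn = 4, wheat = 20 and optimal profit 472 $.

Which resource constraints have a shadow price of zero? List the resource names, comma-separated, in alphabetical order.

labor, water

labor: 56/73 (slack 17)
seed budget: 132/132 (binding)
water: 108/131 (slack 23)
land: 76/76 (binding)
By complementary slackness, a constraint with positive slack has shadow price 0 → labor, water.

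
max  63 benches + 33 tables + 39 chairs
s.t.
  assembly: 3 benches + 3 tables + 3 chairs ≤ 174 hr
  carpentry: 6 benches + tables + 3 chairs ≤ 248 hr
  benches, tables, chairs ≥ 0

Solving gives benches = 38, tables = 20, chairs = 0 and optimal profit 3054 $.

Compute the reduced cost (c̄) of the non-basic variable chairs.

Check each constraint at x*: assembly 174/174 (tight); carpentry 248/248 (tight).
From A_Bᵀ y = c: 3·y_assembly + 6·y_carpentry = 63; 3·y_assembly + 1·y_carpentry = 33.
Solving: y_assembly = 9, y_carpentry = 6.
Reduced cost of chairs: c₃ − yᵀa₃ = 39 − (9·3 + 6·3) = 39 − 45 = -6.

-6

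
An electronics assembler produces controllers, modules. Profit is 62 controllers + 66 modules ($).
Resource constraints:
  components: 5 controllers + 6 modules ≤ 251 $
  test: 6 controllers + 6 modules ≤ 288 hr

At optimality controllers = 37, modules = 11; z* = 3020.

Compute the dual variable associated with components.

Check each constraint at x*: components 251/251 (tight); test 288/288 (tight).
From A_Bᵀ y = c: 5·y_components + 6·y_test = 62; 6·y_components + 6·y_test = 66.
→ y_components = 4 and y_test = 7.
Shadow price of components = 4.

4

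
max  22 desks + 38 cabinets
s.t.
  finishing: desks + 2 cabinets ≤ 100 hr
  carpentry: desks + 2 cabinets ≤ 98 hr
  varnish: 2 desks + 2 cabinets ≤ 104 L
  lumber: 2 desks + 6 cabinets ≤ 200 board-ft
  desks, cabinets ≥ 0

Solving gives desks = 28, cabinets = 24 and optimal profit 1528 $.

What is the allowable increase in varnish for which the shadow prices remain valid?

88

Binding constraints: varnish, lumber. The basis is B = [[2,2],[2,6]] with det 8.
Per unit increase in varnish, x* moves by d = (0.75, -0.25).
The basis stays optimal until carpentry becomes binding; allowable increase = 88 L.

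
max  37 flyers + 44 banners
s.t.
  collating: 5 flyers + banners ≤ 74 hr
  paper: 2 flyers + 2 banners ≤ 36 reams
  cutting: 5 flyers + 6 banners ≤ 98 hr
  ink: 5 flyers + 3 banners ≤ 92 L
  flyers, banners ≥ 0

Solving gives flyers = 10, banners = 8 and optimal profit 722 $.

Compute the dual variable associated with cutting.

7

Binding: paper and cutting. Non-binding: collating (16 unused), ink (18 unused).
By complementary slackness, y = 0 for the non-binding constraints.
The binding rows give the dual system: 2·y_paper + 5·y_cutting = 37 and 2·y_paper + 6·y_cutting = 44.
Solving: y_paper = 1, y_cutting = 7.
Shadow price of cutting = 7.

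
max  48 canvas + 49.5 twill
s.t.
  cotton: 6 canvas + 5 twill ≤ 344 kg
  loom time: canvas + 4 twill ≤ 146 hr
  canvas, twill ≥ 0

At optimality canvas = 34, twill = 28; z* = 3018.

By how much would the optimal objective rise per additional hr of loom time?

Both cotton and loom time are binding at x*.
From A_Bᵀ y = c: 6·y_cotton + 1·y_loom time = 48; 5·y_cotton + 4·y_loom time = 49.5.
Solving: y_cotton = 7.5, y_loom time = 3.
Shadow price of loom time = 3.

3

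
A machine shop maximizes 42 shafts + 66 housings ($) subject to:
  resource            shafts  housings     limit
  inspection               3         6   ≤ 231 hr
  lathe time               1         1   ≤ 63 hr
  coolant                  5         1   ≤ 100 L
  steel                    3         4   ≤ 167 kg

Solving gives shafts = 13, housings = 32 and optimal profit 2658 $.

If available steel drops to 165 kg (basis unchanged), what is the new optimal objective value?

Check each constraint at x*: inspection 231/231 (tight); lathe time 45/63 (slack 18); coolant 97/100 (slack 3); steel 167/167 (tight).
Slack constraints have shadow price 0 (complementary slackness).
The binding rows give the dual system: 3·y_inspection + 3·y_steel = 42 and 6·y_inspection + 4·y_steel = 66.
→ y_inspection = 5 and y_steel = 9.
Δz = y_steel·Δb = 9 × (-2) = -18, so new z* = 2658 − 18 = 2640.

2640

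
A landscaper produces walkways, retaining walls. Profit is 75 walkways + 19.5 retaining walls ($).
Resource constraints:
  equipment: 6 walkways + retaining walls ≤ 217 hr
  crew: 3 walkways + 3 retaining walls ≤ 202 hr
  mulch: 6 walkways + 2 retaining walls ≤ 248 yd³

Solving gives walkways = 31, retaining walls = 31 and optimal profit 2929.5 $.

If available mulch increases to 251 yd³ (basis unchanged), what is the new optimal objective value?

At the optimum: equipment uses 217 of 217 (binding); crew uses 186 of 202 (slack = 16); mulch uses 248 of 248 (binding).
Since crew is not tight, its dual is 0.
The binding rows give the dual system: 6·y_equipment + 6·y_mulch = 75 and 1·y_equipment + 2·y_mulch = 19.5.
Solving: y_equipment = 5.5, y_mulch = 7.
Δz = y_mulch·Δb = 7 × (3) = 21, so new z* = 2929.5 + 21 = 2950.5.

2950.5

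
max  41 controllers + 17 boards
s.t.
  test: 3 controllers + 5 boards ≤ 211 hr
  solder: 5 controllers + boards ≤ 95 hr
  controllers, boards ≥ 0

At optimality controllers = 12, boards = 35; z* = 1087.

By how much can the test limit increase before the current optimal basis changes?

Binding constraints: test, solder. The basis is B = [[3,5],[5,1]] with det -22.
Per unit increase in test, x* moves by d = (-0.0455, 0.2273).
The basis stays optimal until controllers reaches 0; allowable increase = 264 hr.

264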